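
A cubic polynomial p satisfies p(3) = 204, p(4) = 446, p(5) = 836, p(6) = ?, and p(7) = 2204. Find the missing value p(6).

1410

On equispaced nodes a degree-3 polynomial has vanishing fourth forward difference, so
  p(3) - 4·p(4) + 6·p(5) - 4·p(6) + p(7) = 0.
Substituting the known values and solving for p(6):
  -4·p(6) = -5640
  p(6) = 1410.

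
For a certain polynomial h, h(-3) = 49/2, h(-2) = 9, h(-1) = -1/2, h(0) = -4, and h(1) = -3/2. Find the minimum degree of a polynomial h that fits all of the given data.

Forward differences of the values at t = -3, -2, -1, 0, 1:
  h  : 49/2  9  -1/2  -4  -3/2
  Δ  : -31/2  -19/2  -7/2  5/2
  Δ^2: 6  6  6
  Δ^3: 0  0
  Δ^4: 0
The second differences are constant (6) and nonzero, while all higher differences vanish, so the minimal degree is 2.

2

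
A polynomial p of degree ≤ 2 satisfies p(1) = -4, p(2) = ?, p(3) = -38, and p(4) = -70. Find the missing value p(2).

The 3 known points determine the degree-2 polynomial uniquely.
Write p(n) = an^2 + bn + c. Substituting each data point gives a linear system:
  a + b + c = -4
  9a + 3b + c = -38
  16a + 4b + c = -70
Solving the system yields a = -5, b = 3, c = -2.
So p(n) = -5n^2 + 3n - 2.
Then p(2) = -16.

-16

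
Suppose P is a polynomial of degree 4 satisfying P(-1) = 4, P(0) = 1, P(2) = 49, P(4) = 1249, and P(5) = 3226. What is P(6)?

6913

Write P(s) = as^4 + bs^3 + cs^2 + ds + e. Substituting each data point gives a linear system:
  a - b + c - d + e = 4
  e = 1
  16a + 8b + 4c + 2d + e = 49
  256a + 64b + 16c + 4d + e = 1249
  625a + 125b + 25c + 5d + e = 3226
Solving the system yields a = 6, b = -3, c = -6, d = 0, e = 1.
So P(s) = 6s^4 - 3s^3 - 6s^2 + 1.
Then P(6) = 6913.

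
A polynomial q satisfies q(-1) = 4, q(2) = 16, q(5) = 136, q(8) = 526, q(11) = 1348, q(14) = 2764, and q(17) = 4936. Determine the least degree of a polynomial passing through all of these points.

3

Forward differences of the values at x = -1, 2, 5, 8, 11, 14, 17:
  q  : 4  16  136  526  1348  2764  4936
  Δ  : 12  120  390  822  1416  2172
  Δ^2: 108  270  432  594  756
  Δ^3: 162  162  162  162
  Δ^4: 0  0  0
  Δ^5: 0  0
  Δ^6: 0
The third differences are constant (162) and nonzero, while all higher differences vanish, so the minimal degree is 3.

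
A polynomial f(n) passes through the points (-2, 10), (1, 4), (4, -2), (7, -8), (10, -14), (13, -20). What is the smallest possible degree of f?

1

Forward differences of the values at n = -2, 1, 4, 7, 10, 13:
  f  : 10  4  -2  -8  -14  -20
  Δ  : -6  -6  -6  -6  -6
  Δ^2: 0  0  0  0
  Δ^3: 0  0  0
  Δ^4: 0  0
  Δ^5: 0
The first differences are constant (-6) and nonzero, while all higher differences vanish, so the minimal degree is 1.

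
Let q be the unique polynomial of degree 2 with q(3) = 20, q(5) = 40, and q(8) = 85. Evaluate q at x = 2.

Write q(x) = ax^2 + bx + c. Substituting each data point gives a linear system:
  9a + 3b + c = 20
  25a + 5b + c = 40
  64a + 8b + c = 85
Solving the system yields a = 1, b = 2, c = 5.
So q(x) = x^2 + 2x + 5.
Then q(2) = 13.

13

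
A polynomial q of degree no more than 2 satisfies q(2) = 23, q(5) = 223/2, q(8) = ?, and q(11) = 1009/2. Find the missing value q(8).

272

On equispaced nodes a degree-2 polynomial has vanishing third forward difference, so
  - q(2) + 3·q(5) - 3·q(8) + q(11) = 0.
Substituting the known values and solving for q(8):
  -3·q(8) = -816
  q(8) = 272.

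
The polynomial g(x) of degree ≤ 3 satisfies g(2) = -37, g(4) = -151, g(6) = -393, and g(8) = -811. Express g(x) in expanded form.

g(x) = -x^3 - 4x^2 - 5x - 3

Write g(x) = ax^3 + bx^2 + cx + d. Substituting each data point gives a linear system:
  8a + 4b + 2c + d = -37
  64a + 16b + 4c + d = -151
  216a + 36b + 6c + d = -393
  512a + 64b + 8c + d = -811
Solving the system yields a = -1, b = -4, c = -5, d = -3.
So g(x) = -x^3 - 4x^2 - 5x - 3.
Check: g(4) = -151. ✓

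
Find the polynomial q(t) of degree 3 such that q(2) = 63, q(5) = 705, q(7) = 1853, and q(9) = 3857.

Using the Lagrange interpolation formula with nodes 2, 5, 7, 9:
  L_0(t) = (t - 5)(t - 7)(t - 9) / -105
  L_1(t) = (t - 2)(t - 7)(t - 9) / 24
  L_2(t) = (t - 2)(t - 5)(t - 9) / -20
  L_3(t) = (t - 2)(t - 5)(t - 7) / 56
Then q(t) = 63·L_0(t) + 705·L_1(t) + 1853·L_2(t) + 3857·L_3(t).
Expanding and collecting terms gives q(t) = 5t^3 + 2t^2 + 5t + 5.
Check: q(9) = 3857. ✓

q(t) = 5t^3 + 2t^2 + 5t + 5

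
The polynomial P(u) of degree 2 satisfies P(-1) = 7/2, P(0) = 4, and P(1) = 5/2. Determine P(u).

Write P(u) = au^2 + bu + c. Substituting each data point gives a linear system:
  a - b + c = 7/2
  c = 4
  a + b + c = 5/2
Solving the system yields a = -1, b = -1/2, c = 4.
So P(u) = -u^2 - (1/2)u + 4.
Check: P(1) = 5/2. ✓

P(u) = -u^2 - (1/2)u + 4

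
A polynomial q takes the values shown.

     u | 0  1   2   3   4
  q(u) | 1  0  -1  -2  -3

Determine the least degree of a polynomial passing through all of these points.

1

Forward differences of the values at u = 0, 1, 2, 3, 4:
  q  : 1  0  -1  -2  -3
  Δ  : -1  -1  -1  -1
  Δ^2: 0  0  0
  Δ^3: 0  0
  Δ^4: 0
The first differences are constant (-1) and nonzero, while all higher differences vanish, so the minimal degree is 1.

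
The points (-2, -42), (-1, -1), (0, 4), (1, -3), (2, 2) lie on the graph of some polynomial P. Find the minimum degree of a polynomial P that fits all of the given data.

3

Forward differences of the values at n = -2, -1, 0, 1, 2:
  P  : -42  -1  4  -3  2
  Δ  : 41  5  -7  5
  Δ^2: -36  -12  12
  Δ^3: 24  24
  Δ^4: 0
The third differences are constant (24) and nonzero, while all higher differences vanish, so the minimal degree is 3.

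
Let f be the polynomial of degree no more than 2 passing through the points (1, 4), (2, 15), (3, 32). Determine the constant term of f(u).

Write f(u) = au^2 + bu + c. Substituting each data point gives a linear system:
  a + b + c = 4
  4a + 2b + c = 15
  9a + 3b + c = 32
Solving the system yields a = 3, b = 2, c = -1.
So f(u) = 3u² + 2u - 1.
The constant term is -1.

-1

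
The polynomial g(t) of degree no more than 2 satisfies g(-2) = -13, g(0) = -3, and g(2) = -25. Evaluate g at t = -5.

-88

Using the Lagrange interpolation formula with nodes -2, 0, 2:
  L_0(t) = t(t - 2) / 8
  L_1(t) = (t + 2)(t - 2) / -4
  L_2(t) = (t + 2)t / 8
Then g(t) = -13·L_0(t) - 3·L_1(t) - 25·L_2(t).
Expanding and collecting terms gives g(t) = -4t^2 - 3t - 3.
Evaluating at t = -5: g(-5) = -88.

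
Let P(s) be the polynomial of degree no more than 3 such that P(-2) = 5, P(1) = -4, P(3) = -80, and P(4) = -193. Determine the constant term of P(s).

-5

Write P(s) = as^3 + bs^2 + cs + d. Substituting each data point gives a linear system:
  -8a + 4b - 2c + d = 5
  a + b + c + d = -4
  27a + 9b + 3c + d = -80
  64a + 16b + 4c + d = -193
Solving the system yields a = -3, b = -1, c = 5, d = -5.
So P(s) = -3s³ - s² + 5s - 5.
The constant term is -5.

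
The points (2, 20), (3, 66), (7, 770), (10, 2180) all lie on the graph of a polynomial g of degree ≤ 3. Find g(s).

Using the Lagrange interpolation formula with nodes 2, 3, 7, 10:
  L_0(s) = (s - 3)(s - 7)(s - 10) / -40
  L_1(s) = (s - 2)(s - 7)(s - 10) / 28
  L_2(s) = (s - 2)(s - 3)(s - 10) / -60
  L_3(s) = (s - 2)(s - 3)(s - 7) / 168
Then g(s) = 20·L_0(s) + 66·L_1(s) + 770·L_2(s) + 2180·L_3(s).
Expanding and collecting terms gives g(s) = 2s³ + 2s² - 2s.
Check: g(3) = 66. ✓

g(s) = 2s^3 + 2s^2 - 2s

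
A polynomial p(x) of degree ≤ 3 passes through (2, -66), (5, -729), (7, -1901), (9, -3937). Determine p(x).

p(x) = -5x^3 - 3x^2 - 5x - 4

Write p(x) = ax^3 + bx^2 + cx + d. Substituting each data point gives a linear system:
  8a + 4b + 2c + d = -66
  125a + 25b + 5c + d = -729
  343a + 49b + 7c + d = -1901
  729a + 81b + 9c + d = -3937
Solving the system yields a = -5, b = -3, c = -5, d = -4.
So p(x) = -5x^3 - 3x^2 - 5x - 4.
Check: p(7) = -1901. ✓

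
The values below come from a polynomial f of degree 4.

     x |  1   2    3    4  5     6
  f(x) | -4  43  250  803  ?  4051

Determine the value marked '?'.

1960

The 5 known points determine the degree-4 polynomial uniquely.
Write f(x) = ax^4 + bx^3 + cx^2 + dx + e. Substituting each data point gives a linear system:
  a + b + c + d + e = -4
  16a + 8b + 4c + 2d + e = 43
  81a + 27b + 9c + 3d + e = 250
  256a + 64b + 16c + 4d + e = 803
  1296a + 216b + 36c + 6d + e = 4051
Solving the system yields a = 3, b = 1, c = -1, d = -2, e = -5.
So f(x) = 3x⁴ + x³ - x² - 2x - 5.
Then f(5) = 1960.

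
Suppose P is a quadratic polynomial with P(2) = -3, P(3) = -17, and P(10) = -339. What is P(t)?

P(t) = -4t^2 + 6t + 1

Write P(t) = at^2 + bt + c. Substituting each data point gives a linear system:
  4a + 2b + c = -3
  9a + 3b + c = -17
  100a + 10b + c = -339
Solving the system yields a = -4, b = 6, c = 1.
So P(t) = -4t^2 + 6t + 1.
Check: P(10) = -339. ✓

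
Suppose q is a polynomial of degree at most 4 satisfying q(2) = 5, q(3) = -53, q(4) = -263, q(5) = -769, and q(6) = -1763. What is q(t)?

q(t) = -2t^4 + 4t^3 - 2t^2 + 6t + 1

Write q(t) = at^4 + bt^3 + ct^2 + dt + e. Substituting each data point gives a linear system:
  16a + 8b + 4c + 2d + e = 5
  81a + 27b + 9c + 3d + e = -53
  256a + 64b + 16c + 4d + e = -263
  625a + 125b + 25c + 5d + e = -769
  1296a + 216b + 36c + 6d + e = -1763
Solving the system yields a = -2, b = 4, c = -2, d = 6, e = 1.
So q(t) = -2t^4 + 4t^3 - 2t^2 + 6t + 1.
Check: q(4) = -263. ✓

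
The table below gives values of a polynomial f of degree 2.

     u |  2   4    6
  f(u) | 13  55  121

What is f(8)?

Write f(u) = au^2 + bu + c. Substituting each data point gives a linear system:
  4a + 2b + c = 13
  16a + 4b + c = 55
  36a + 6b + c = 121
Solving the system yields a = 3, b = 3, c = -5.
So f(u) = 3u^2 + 3u - 5.
Then f(8) = 211.

211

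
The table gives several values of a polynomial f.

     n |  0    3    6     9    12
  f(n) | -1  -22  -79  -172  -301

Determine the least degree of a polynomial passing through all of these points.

Forward differences of the values at n = 0, 3, 6, 9, 12:
  f  : -1  -22  -79  -172  -301
  Δ  : -21  -57  -93  -129
  Δ^2: -36  -36  -36
  Δ^3: 0  0
  Δ^4: 0
The second differences are constant (-36) and nonzero, while all higher differences vanish, so the minimal degree is 2.

2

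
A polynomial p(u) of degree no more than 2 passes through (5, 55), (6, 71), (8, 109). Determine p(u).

Write p(u) = au^2 + bu + c. Substituting each data point gives a linear system:
  25a + 5b + c = 55
  36a + 6b + c = 71
  64a + 8b + c = 109
Solving the system yields a = 1, b = 5, c = 5.
So p(u) = u^2 + 5u + 5.
Check: p(6) = 71. ✓

p(u) = u^2 + 5u + 5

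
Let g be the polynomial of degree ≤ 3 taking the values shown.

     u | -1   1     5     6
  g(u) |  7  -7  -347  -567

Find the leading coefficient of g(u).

Write g(u) = au^3 + bu^2 + cu + d. Substituting each data point gives a linear system:
  -a + b - c + d = 7
  a + b + c + d = -7
  125a + 25b + 5c + d = -347
  216a + 36b + 6c + d = -567
Solving the system yields a = -2, b = -3, c = -5, d = 3.
So g(u) = -2u^3 - 3u^2 - 5u + 3.
The leading coefficient is -2.

-2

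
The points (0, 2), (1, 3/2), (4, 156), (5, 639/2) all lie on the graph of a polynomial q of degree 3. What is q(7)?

Write q(u) = au^3 + bu^2 + cu + d. Substituting each data point gives a linear system:
  d = 2
  a + b + c + d = 3/2
  64a + 16b + 4c + d = 156
  125a + 25b + 5c + d = 639/2
Solving the system yields a = 3, b = -2, c = -3/2, d = 2.
So q(u) = 3u^3 - 2u^2 - (3/2)u + 2.
Then q(7) = 1845/2.

1845/2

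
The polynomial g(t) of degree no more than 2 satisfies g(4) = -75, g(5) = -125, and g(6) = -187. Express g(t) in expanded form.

g(t) = -6t^2 + 4t + 5

Using the Lagrange interpolation formula with nodes 4, 5, 6:
  L_0(t) = (t - 5)(t - 6) / 2
  L_1(t) = (t - 4)(t - 6) / -1
  L_2(t) = (t - 4)(t - 5) / 2
Then g(t) = -75·L_0(t) - 125·L_1(t) - 187·L_2(t).
Expanding and collecting terms gives g(t) = -6t^2 + 4t + 5.
Check: g(5) = -125. ✓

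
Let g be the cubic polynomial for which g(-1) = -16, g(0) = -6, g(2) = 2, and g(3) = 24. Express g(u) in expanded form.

Write g(u) = au^3 + bu^2 + cu + d. Substituting each data point gives a linear system:
  -a + b - c + d = -16
  d = -6
  8a + 4b + 2c + d = 2
  27a + 9b + 3c + d = 24
Solving the system yields a = 2, b = -4, c = 4, d = -6.
So g(u) = 2u³ - 4u² + 4u - 6.
Check: g(3) = 24. ✓

g(u) = 2u^3 - 4u^2 + 4u - 6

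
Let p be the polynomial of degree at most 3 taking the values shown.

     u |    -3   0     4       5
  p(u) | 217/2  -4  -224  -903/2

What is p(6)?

-796

Write p(u) = au^3 + bu^2 + cu + d. Substituting each data point gives a linear system:
  -27a + 9b - 3c + d = 217/2
  d = -4
  64a + 16b + 4c + d = -224
  125a + 25b + 5c + d = -903/2
Solving the system yields a = -4, b = 3/2, c = 3, d = -4.
So p(u) = -4u³ + (3/2)u² + 3u - 4.
Then p(6) = -796.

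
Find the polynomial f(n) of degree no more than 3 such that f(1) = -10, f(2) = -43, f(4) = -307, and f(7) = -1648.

Using the Lagrange interpolation formula with nodes 1, 2, 4, 7:
  L_0(n) = (n - 2)(n - 4)(n - 7) / -18
  L_1(n) = (n - 1)(n - 4)(n - 7) / 10
  L_2(n) = (n - 1)(n - 2)(n - 7) / -18
  L_3(n) = (n - 1)(n - 2)(n - 4) / 90
Then f(n) = -10·L_0(n) - 43·L_1(n) - 307·L_2(n) - 1648·L_3(n).
Expanding and collecting terms gives f(n) = -5n^3 + 2n^2 - 4n - 3.
Check: f(4) = -307. ✓

f(n) = -5n^3 + 2n^2 - 4n - 3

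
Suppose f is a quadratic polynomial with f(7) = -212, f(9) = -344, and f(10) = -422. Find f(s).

f(s) = -4s^2 - 2s - 2

Write f(s) = as^2 + bs + c. Substituting each data point gives a linear system:
  49a + 7b + c = -212
  81a + 9b + c = -344
  100a + 10b + c = -422
Solving the system yields a = -4, b = -2, c = -2.
So f(s) = -4s^2 - 2s - 2.
Check: f(10) = -422. ✓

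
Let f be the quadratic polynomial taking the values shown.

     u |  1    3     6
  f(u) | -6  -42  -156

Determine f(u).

Write f(u) = au^2 + bu + c. Substituting each data point gives a linear system:
  a + b + c = -6
  9a + 3b + c = -42
  36a + 6b + c = -156
Solving the system yields a = -4, b = -2, c = 0.
So f(u) = -4u^2 - 2u.
Check: f(1) = -6. ✓

f(u) = -4u^2 - 2u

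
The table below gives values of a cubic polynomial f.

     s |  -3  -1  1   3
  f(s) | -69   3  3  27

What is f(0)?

6

Using the Lagrange interpolation formula with nodes -3, -1, 1, 3:
  L_0(s) = (s + 1)(s - 1)(s - 3) / -48
  L_1(s) = (s + 3)(s - 1)(s - 3) / 16
  L_2(s) = (s + 3)(s + 1)(s - 3) / -16
  L_3(s) = (s + 3)(s + 1)(s - 1) / 48
Then f(s) = -69·L_0(s) + 3·L_1(s) + 3·L_2(s) + 27·L_3(s).
Expanding and collecting terms gives f(s) = 2s^3 - 3s^2 - 2s + 6.
Evaluating at s = 0: f(0) = 6.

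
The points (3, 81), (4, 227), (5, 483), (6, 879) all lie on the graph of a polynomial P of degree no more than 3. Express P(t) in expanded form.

Using the Lagrange interpolation formula with nodes 3, 4, 5, 6:
  L_0(t) = (t - 4)(t - 5)(t - 6) / -6
  L_1(t) = (t - 3)(t - 5)(t - 6) / 2
  L_2(t) = (t - 3)(t - 4)(t - 6) / -2
  L_3(t) = (t - 3)(t - 4)(t - 5) / 6
Then P(t) = 81·L_0(t) + 227·L_1(t) + 483·L_2(t) + 879·L_3(t).
Expanding and collecting terms gives P(t) = 5t^3 - 5t^2 - 4t + 3.
Check: P(4) = 227. ✓

P(t) = 5t^3 - 5t^2 - 4t + 3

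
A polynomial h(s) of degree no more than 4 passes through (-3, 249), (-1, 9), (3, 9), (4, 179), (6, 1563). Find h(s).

Write h(s) = as^4 + bs^3 + cs^2 + ds + e. Substituting each data point gives a linear system:
  81a - 27b + 9c - 3d + e = 249
  a - b + c - d + e = 9
  81a + 27b + 9c + 3d + e = 9
  256a + 64b + 16c + 4d + e = 179
  1296a + 216b + 36c + 6d + e = 1563
Solving the system yields a = 2, b = -4, c = -4, d = -4, e = 3.
So h(s) = 2s^4 - 4s^3 - 4s^2 - 4s + 3.
Check: h(-3) = 249. ✓

h(s) = 2s^4 - 4s^3 - 4s^2 - 4s + 3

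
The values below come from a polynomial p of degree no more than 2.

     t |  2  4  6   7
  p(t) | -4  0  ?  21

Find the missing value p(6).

12

The 3 known points determine the degree-2 polynomial uniquely.
Write p(t) = at^2 + bt + c. Substituting each data point gives a linear system:
  4a + 2b + c = -4
  16a + 4b + c = 0
  49a + 7b + c = 21
Solving the system yields a = 1, b = -4, c = 0.
So p(t) = t^2 - 4t.
Then p(6) = 12.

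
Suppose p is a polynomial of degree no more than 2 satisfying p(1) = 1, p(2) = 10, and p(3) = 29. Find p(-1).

13

Forward differences of the values at u = 1, 2, 3:
  p  : 1  10  29
  Δ  : 9  19
  Δ^2: 10
The second differences are constant, confirming degree 2.
Interpolating (Newton forward form) and evaluating at u = -1 gives p(-1) = 13.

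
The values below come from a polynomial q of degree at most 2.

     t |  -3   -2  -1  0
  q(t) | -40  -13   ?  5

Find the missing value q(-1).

The 3 known points determine the degree-2 polynomial uniquely.
Write q(t) = at^2 + bt + c. Substituting each data point gives a linear system:
  9a - 3b + c = -40
  4a - 2b + c = -13
  c = 5
Solving the system yields a = -6, b = -3, c = 5.
So q(t) = -6t² - 3t + 5.
Then q(-1) = 2.

2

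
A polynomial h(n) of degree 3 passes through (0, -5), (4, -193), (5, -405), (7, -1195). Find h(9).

Write h(n) = an^3 + bn^2 + cn + d. Substituting each data point gives a linear system:
  d = -5
  64a + 16b + 4c + d = -193
  125a + 25b + 5c + d = -405
  343a + 49b + 7c + d = -1195
Solving the system yields a = -4, b = 3, c = 5, d = -5.
So h(n) = -4n^3 + 3n^2 + 5n - 5.
Then h(9) = -2633.

-2633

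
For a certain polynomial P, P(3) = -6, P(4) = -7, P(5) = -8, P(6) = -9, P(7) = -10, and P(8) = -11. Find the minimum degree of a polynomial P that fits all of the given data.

Forward differences of the values at x = 3, 4, 5, 6, 7, 8:
  P  : -6  -7  -8  -9  -10  -11
  Δ  : -1  -1  -1  -1  -1
  Δ^2: 0  0  0  0
  Δ^3: 0  0  0
  Δ^4: 0  0
  Δ^5: 0
The first differences are constant (-1) and nonzero, while all higher differences vanish, so the minimal degree is 1.

1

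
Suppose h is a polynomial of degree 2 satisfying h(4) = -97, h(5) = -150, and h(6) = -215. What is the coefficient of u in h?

Write h(u) = au^2 + bu + c. Substituting each data point gives a linear system:
  16a + 4b + c = -97
  25a + 5b + c = -150
  36a + 6b + c = -215
Solving the system yields a = -6, b = 1, c = -5.
So h(u) = -6u² + u - 5.
The coefficient of u is 1.

1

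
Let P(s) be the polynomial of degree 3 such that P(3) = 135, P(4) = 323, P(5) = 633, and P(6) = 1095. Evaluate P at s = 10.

5063

Forward differences of the values at s = 3, 4, 5, 6:
  P  : 135  323  633  1095
  Δ  : 188  310  462
  Δ^2: 122  152
  Δ^3: 30
The third differences are constant, confirming degree 3.
Interpolating (Newton forward form) and evaluating at s = 10 gives P(10) = 5063.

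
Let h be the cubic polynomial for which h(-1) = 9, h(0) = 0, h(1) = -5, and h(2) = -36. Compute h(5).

Forward differences of the values at s = -1, 0, 1, 2:
  h  : 9  0  -5  -36
  Δ  : -9  -5  -31
  Δ^2: 4  -26
  Δ^3: -30
The third differences are constant, confirming degree 3.
Interpolating (Newton forward form) and evaluating at s = 5 gives h(5) = -585.

-585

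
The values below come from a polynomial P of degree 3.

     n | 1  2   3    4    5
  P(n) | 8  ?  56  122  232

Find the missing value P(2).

On equispaced nodes a degree-3 polynomial has vanishing fourth forward difference, so
  P(1) - 4·P(2) + 6·P(3) - 4·P(4) + P(5) = 0.
Substituting the known values and solving for P(2):
  -4·P(2) = -88
  P(2) = 22.

22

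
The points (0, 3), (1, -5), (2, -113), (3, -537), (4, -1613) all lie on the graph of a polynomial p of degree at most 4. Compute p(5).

-3797

Write p(n) = an^4 + bn^3 + cn^2 + dn + e. Substituting each data point gives a linear system:
  e = 3
  a + b + c + d + e = -5
  16a + 8b + 4c + 2d + e = -113
  81a + 27b + 9c + 3d + e = -537
  256a + 64b + 16c + 4d + e = -1613
Solving the system yields a = -5, b = -6, c = 3, d = 0, e = 3.
So p(n) = -5n⁴ - 6n³ + 3n² + 3.
Then p(5) = -3797.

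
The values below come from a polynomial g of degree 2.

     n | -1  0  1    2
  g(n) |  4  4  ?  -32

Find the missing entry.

The 3 known points determine the degree-2 polynomial uniquely.
Write g(n) = an^2 + bn + c. Substituting each data point gives a linear system:
  a - b + c = 4
  c = 4
  4a + 2b + c = -32
Solving the system yields a = -6, b = -6, c = 4.
So g(n) = -6n^2 - 6n + 4.
Then g(1) = -8.

-8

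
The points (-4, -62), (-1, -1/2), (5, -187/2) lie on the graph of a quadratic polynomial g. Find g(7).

Using the Lagrange interpolation formula with nodes -4, -1, 5:
  L_0(x) = (x + 1)(x - 5) / 27
  L_1(x) = (x + 4)(x - 5) / -18
  L_2(x) = (x + 4)(x + 1) / 54
Then g(x) = -62·L_0(x) - 1/2·L_1(x) - 187/2·L_2(x).
Expanding and collecting terms gives g(x) = -4x^2 + (1/2)x + 4.
Evaluating at x = 7: g(7) = -377/2.

-377/2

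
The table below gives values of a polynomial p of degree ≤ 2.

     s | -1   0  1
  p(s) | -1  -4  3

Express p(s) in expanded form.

p(s) = 5s^2 + 2s - 4

Using the Lagrange interpolation formula with nodes -1, 0, 1:
  L_0(s) = s(s - 1) / 2
  L_1(s) = (s + 1)(s - 1) / -1
  L_2(s) = (s + 1)s / 2
Then p(s) = -1·L_0(s) - 4·L_1(s) + 3·L_2(s).
Expanding and collecting terms gives p(s) = 5s^2 + 2s - 4.
Check: p(-1) = -1. ✓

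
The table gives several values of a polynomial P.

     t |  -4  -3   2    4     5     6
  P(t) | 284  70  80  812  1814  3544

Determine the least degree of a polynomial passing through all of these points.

Divided differences on the nodes -4, -3, 2, 4, 5, 6:
  order 0: 284  70  80  812  1814  3544
  order 1: -214  2  366  1002  1730
  order 2: 36  52  212  364
  order 3: 2  20  38
  order 4: 2  2
  order 5: 0
The order-4 divided differences are all 2 (nonzero) and every higher order vanishes, so the data lies on a polynomial of degree exactly 4.

4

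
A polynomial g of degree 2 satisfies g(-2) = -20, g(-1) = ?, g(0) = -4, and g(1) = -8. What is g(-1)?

-8

The 3 known points determine the degree-2 polynomial uniquely.
Write g(n) = an^2 + bn + c. Substituting each data point gives a linear system:
  4a - 2b + c = -20
  c = -4
  a + b + c = -8
Solving the system yields a = -4, b = 0, c = -4.
So g(n) = -4n^2 - 4.
Then g(-1) = -8.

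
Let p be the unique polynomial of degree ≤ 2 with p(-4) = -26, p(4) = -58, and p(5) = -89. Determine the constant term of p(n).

6

Write p(n) = an^2 + bn + c. Substituting each data point gives a linear system:
  16a - 4b + c = -26
  16a + 4b + c = -58
  25a + 5b + c = -89
Solving the system yields a = -3, b = -4, c = 6.
So p(n) = -3n^2 - 4n + 6.
The constant term is 6.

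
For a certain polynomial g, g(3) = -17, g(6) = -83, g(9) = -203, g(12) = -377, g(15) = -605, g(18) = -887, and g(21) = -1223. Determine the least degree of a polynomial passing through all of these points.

Forward differences of the values at n = 3, 6, 9, 12, 15, 18, 21:
  g  : -17  -83  -203  -377  -605  -887  -1223
  Δ  : -66  -120  -174  -228  -282  -336
  Δ^2: -54  -54  -54  -54  -54
  Δ^3: 0  0  0  0
  Δ^4: 0  0  0
  Δ^5: 0  0
  Δ^6: 0
The second differences are constant (-54) and nonzero, while all higher differences vanish, so the minimal degree is 2.

2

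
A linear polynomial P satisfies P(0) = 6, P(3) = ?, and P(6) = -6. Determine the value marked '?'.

On equispaced nodes a degree-1 polynomial has vanishing second forward difference, so
  P(0) - 2·P(3) + P(6) = 0.
Substituting the known values and solving for P(3):
  -2·P(3) = 0
  P(3) = 0.

0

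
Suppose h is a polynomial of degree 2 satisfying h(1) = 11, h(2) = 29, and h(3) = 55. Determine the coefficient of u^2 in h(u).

4

Write h(u) = au^2 + bu + c. Substituting each data point gives a linear system:
  a + b + c = 11
  4a + 2b + c = 29
  9a + 3b + c = 55
Solving the system yields a = 4, b = 6, c = 1.
So h(u) = 4u^2 + 6u + 1.
The leading coefficient is 4.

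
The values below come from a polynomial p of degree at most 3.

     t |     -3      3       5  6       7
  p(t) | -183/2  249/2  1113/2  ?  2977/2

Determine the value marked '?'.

The 4 known points determine the degree-3 polynomial uniquely.
Write p(t) = at^3 + bt^2 + ct + d. Substituting each data point gives a linear system:
  -27a + 9b - 3c + d = -183/2
  27a + 9b + 3c + d = 249/2
  125a + 25b + 5c + d = 1113/2
  343a + 49b + 7c + d = 2977/2
Solving the system yields a = 4, b = 5/2, c = 0, d = -6.
So p(t) = 4t^3 + (5/2)t^2 - 6.
Then p(6) = 948.

948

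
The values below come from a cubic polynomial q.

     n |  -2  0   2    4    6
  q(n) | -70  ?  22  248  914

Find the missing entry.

-4

The 4 known points determine the degree-3 polynomial uniquely.
Write q(n) = an^3 + bn^2 + cn + d. Substituting each data point gives a linear system:
  -8a + 4b - 2c + d = -70
  8a + 4b + 2c + d = 22
  64a + 16b + 4c + d = 248
  216a + 36b + 6c + d = 914
Solving the system yields a = 5, b = -5, c = 3, d = -4.
So q(n) = 5n³ - 5n² + 3n - 4.
Then q(0) = -4.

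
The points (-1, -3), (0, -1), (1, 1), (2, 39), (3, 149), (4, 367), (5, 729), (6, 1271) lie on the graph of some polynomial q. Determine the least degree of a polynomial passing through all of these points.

3

Forward differences of the values at u = -1, 0, 1, 2, 3, 4, 5, 6:
  q  : -3  -1  1  39  149  367  729  1271
  Δ  : 2  2  38  110  218  362  542
  Δ^2: 0  36  72  108  144  180
  Δ^3: 36  36  36  36  36
  Δ^4: 0  0  0  0
  Δ^5: 0  0  0
  Δ^6: 0  0
  Δ^7: 0
The third differences are constant (36) and nonzero, while all higher differences vanish, so the minimal degree is 3.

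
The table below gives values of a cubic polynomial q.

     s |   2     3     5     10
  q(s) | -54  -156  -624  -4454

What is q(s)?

Write q(s) = as^3 + bs^2 + cs + d. Substituting each data point gives a linear system:
  8a + 4b + 2c + d = -54
  27a + 9b + 3c + d = -156
  125a + 25b + 5c + d = -624
  1000a + 100b + 10c + d = -4454
Solving the system yields a = -4, b = -4, c = -6, d = 6.
So q(s) = -4s³ - 4s² - 6s + 6.
Check: q(2) = -54. ✓

q(s) = -4s^3 - 4s^2 - 6s + 6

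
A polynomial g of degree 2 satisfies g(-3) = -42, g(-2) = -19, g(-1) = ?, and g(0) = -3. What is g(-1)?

The 3 known points determine the degree-2 polynomial uniquely.
Write g(x) = ax^2 + bx + c. Substituting each data point gives a linear system:
  9a - 3b + c = -42
  4a - 2b + c = -19
  c = -3
Solving the system yields a = -5, b = -2, c = -3.
So g(x) = -5x^2 - 2x - 3.
Then g(-1) = -6.

-6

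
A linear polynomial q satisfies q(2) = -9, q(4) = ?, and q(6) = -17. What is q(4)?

-13

The 2 known points determine the degree-1 polynomial uniquely.
Write q(u) = au + b. Substituting each data point gives a linear system:
  2a + b = -9
  6a + b = -17
Solving the system yields a = -2, b = -5.
So q(u) = -2u - 5.
Then q(4) = -13.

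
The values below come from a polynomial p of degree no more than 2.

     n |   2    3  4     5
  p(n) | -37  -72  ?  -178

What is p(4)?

On equispaced nodes a degree-2 polynomial has vanishing third forward difference, so
  - p(2) + 3·p(3) - 3·p(4) + p(5) = 0.
Substituting the known values and solving for p(4):
  -3·p(4) = 357
  p(4) = -119.

-119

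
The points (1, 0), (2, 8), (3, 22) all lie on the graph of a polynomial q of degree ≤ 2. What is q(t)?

q(t) = 3t^2 - t - 2

Write q(t) = at^2 + bt + c. Substituting each data point gives a linear system:
  a + b + c = 0
  4a + 2b + c = 8
  9a + 3b + c = 22
Solving the system yields a = 3, b = -1, c = -2.
So q(t) = 3t² - t - 2.
Check: q(3) = 22. ✓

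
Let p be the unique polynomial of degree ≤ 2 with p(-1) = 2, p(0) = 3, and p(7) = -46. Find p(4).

Write p(x) = ax^2 + bx + c. Substituting each data point gives a linear system:
  a - b + c = 2
  c = 3
  49a + 7b + c = -46
Solving the system yields a = -1, b = 0, c = 3.
So p(x) = -x^2 + 3.
Then p(4) = -13.

-13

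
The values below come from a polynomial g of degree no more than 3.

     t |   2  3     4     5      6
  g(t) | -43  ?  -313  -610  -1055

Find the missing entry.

-134

The 4 known points determine the degree-3 polynomial uniquely.
Write g(t) = at^3 + bt^2 + ct + d. Substituting each data point gives a linear system:
  8a + 4b + 2c + d = -43
  64a + 16b + 4c + d = -313
  125a + 25b + 5c + d = -610
  216a + 36b + 6c + d = -1055
Solving the system yields a = -5, b = 1, c = -1, d = -5.
So g(t) = -5t^3 + t^2 - t - 5.
Then g(3) = -134.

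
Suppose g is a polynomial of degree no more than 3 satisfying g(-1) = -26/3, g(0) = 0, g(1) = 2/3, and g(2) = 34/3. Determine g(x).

g(x) = 3x^3 - 4x^2 + (5/3)x

Write g(x) = ax^3 + bx^2 + cx + d. Substituting each data point gives a linear system:
  -a + b - c + d = -26/3
  d = 0
  a + b + c + d = 2/3
  8a + 4b + 2c + d = 34/3
Solving the system yields a = 3, b = -4, c = 5/3, d = 0.
So g(x) = 3x^3 - 4x^2 + (5/3)x.
Check: g(-1) = -26/3. ✓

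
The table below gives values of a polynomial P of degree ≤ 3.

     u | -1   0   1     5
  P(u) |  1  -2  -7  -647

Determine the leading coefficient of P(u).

-5

Write P(u) = au^3 + bu^2 + cu + d. Substituting each data point gives a linear system:
  -a + b - c + d = 1
  d = -2
  a + b + c + d = -7
  125a + 25b + 5c + d = -647
Solving the system yields a = -5, b = -1, c = 1, d = -2.
So P(u) = -5u³ - u² + u - 2.
The leading coefficient is -5.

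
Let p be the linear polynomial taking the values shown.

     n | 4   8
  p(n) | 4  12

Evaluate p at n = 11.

18

Using the Lagrange interpolation formula with nodes 4, 8:
  L_0(n) = (n - 8) / -4
  L_1(n) = (n - 4) / 4
Then p(n) = 4·L_0(n) + 12·L_1(n).
Expanding and collecting terms gives p(n) = 2n - 4.
Evaluating at n = 11: p(11) = 18.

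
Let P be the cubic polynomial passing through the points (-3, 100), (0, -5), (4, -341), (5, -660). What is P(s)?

P(s) = -5s^3 - 2s^2 + 4s - 5

Write P(s) = as^3 + bs^2 + cs + d. Substituting each data point gives a linear system:
  -27a + 9b - 3c + d = 100
  d = -5
  64a + 16b + 4c + d = -341
  125a + 25b + 5c + d = -660
Solving the system yields a = -5, b = -2, c = 4, d = -5.
So P(s) = -5s³ - 2s² + 4s - 5.
Check: P(4) = -341. ✓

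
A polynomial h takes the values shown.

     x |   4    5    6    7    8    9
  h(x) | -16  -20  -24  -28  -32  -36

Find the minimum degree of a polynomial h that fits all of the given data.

Forward differences of the values at x = 4, 5, 6, 7, 8, 9:
  h  : -16  -20  -24  -28  -32  -36
  Δ  : -4  -4  -4  -4  -4
  Δ^2: 0  0  0  0
  Δ^3: 0  0  0
  Δ^4: 0  0
  Δ^5: 0
The first differences are constant (-4) and nonzero, while all higher differences vanish, so the minimal degree is 1.

1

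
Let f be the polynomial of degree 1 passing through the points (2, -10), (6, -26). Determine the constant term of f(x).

-2

Write f(x) = ax + b. Substituting each data point gives a linear system:
  2a + b = -10
  6a + b = -26
Solving the system yields a = -4, b = -2.
So f(x) = -4x - 2.
The constant term is -2.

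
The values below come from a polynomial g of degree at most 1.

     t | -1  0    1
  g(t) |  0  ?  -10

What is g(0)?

The 2 known points determine the degree-1 polynomial uniquely.
Write g(t) = at + b. Substituting each data point gives a linear system:
  -a + b = 0
  a + b = -10
Solving the system yields a = -5, b = -5.
So g(t) = -5t - 5.
Then g(0) = -5.

-5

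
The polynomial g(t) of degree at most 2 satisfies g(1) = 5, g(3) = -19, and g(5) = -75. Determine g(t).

Write g(t) = at^2 + bt + c. Substituting each data point gives a linear system:
  a + b + c = 5
  9a + 3b + c = -19
  25a + 5b + c = -75
Solving the system yields a = -4, b = 4, c = 5.
So g(t) = -4t^2 + 4t + 5.
Check: g(3) = -19. ✓

g(t) = -4t^2 + 4t + 5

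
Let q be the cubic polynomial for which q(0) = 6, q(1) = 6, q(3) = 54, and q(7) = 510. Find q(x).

Write q(x) = ax^3 + bx^2 + cx + d. Substituting each data point gives a linear system:
  d = 6
  a + b + c + d = 6
  27a + 9b + 3c + d = 54
  343a + 49b + 7c + d = 510
Solving the system yields a = 1, b = 4, c = -5, d = 6.
So q(x) = x^3 + 4x^2 - 5x + 6.
Check: q(3) = 54. ✓

q(x) = x^3 + 4x^2 - 5x + 6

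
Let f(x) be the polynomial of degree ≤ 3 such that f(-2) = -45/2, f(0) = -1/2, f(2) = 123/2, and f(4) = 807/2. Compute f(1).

Write f(x) = ax^3 + bx^2 + cx + d. Substituting each data point gives a linear system:
  -8a + 4b - 2c + d = -45/2
  d = -1/2
  8a + 4b + 2c + d = 123/2
  64a + 16b + 4c + d = 807/2
Solving the system yields a = 5, b = 5, c = 1, d = -1/2.
So f(x) = 5x^3 + 5x^2 + x - 1/2.
Then f(1) = 21/2.

21/2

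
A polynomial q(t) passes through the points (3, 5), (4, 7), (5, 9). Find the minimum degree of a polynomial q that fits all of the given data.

1

Forward differences of the values at t = 3, 4, 5:
  q  : 5  7  9
  Δ  : 2  2
  Δ^2: 0
The first differences are constant (2) and nonzero, while all higher differences vanish, so the minimal degree is 1.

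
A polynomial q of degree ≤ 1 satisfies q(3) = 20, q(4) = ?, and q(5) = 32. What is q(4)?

26

The 2 known points determine the degree-1 polynomial uniquely.
Write q(u) = au + b. Substituting each data point gives a linear system:
  3a + b = 20
  5a + b = 32
Solving the system yields a = 6, b = 2.
So q(u) = 6u + 2.
Then q(4) = 26.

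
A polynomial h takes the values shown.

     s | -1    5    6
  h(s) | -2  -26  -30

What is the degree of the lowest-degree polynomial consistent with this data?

Divided differences on the nodes -1, 5, 6:
  order 0: -2  -26  -30
  order 1: -4  -4
  order 2: 0
The order-1 divided differences are all -4 (nonzero) and every higher order vanishes, so the data lies on a polynomial of degree exactly 1.

1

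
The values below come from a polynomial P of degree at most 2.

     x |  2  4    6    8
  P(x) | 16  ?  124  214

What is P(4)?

The 3 known points determine the degree-2 polynomial uniquely.
Write P(x) = ax^2 + bx + c. Substituting each data point gives a linear system:
  4a + 2b + c = 16
  36a + 6b + c = 124
  64a + 8b + c = 214
Solving the system yields a = 3, b = 3, c = -2.
So P(x) = 3x² + 3x - 2.
Then P(4) = 58.

58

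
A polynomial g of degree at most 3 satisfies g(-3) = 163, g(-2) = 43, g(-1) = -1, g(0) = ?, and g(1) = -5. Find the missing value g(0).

On equispaced nodes a degree-3 polynomial has vanishing fourth forward difference, so
  g(-3) - 4·g(-2) + 6·g(-1) - 4·g(0) + g(1) = 0.
Substituting the known values and solving for g(0):
  -4·g(0) = 20
  g(0) = -5.

-5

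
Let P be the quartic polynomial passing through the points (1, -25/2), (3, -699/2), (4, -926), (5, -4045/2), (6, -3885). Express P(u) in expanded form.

Write P(u) = au^4 + bu^3 + cu^2 + du + e. Substituting each data point gives a linear system:
  a + b + c + d + e = -25/2
  81a + 27b + 9c + 3d + e = -699/2
  256a + 64b + 16c + 4d + e = -926
  625a + 125b + 25c + 5d + e = -4045/2
  1296a + 216b + 36c + 6d + e = -3885
Solving the system yields a = -2, b = -5, c = -6, d = 1/2, e = 0.
So P(u) = -2u⁴ - 5u³ - 6u² + (1/2)u.
Check: P(1) = -25/2. ✓

P(u) = -2u^4 - 5u^3 - 6u^2 + (1/2)u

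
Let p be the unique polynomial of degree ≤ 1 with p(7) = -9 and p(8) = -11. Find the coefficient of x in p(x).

Write p(x) = ax + b. Substituting each data point gives a linear system:
  7a + b = -9
  8a + b = -11
Solving the system yields a = -2, b = 5.
So p(x) = -2x + 5.
The leading coefficient is -2.

-2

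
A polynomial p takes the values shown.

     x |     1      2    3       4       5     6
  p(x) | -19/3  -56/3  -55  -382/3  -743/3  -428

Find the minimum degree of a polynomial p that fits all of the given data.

Forward differences of the values at x = 1, 2, 3, 4, 5, 6:
  p  : -19/3  -56/3  -55  -382/3  -743/3  -428
  Δ  : -37/3  -109/3  -217/3  -361/3  -541/3
  Δ^2: -24  -36  -48  -60
  Δ^3: -12  -12  -12
  Δ^4: 0  0
  Δ^5: 0
The third differences are constant (-12) and nonzero, while all higher differences vanish, so the minimal degree is 3.

3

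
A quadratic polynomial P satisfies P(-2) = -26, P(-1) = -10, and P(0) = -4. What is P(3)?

-46

Write P(n) = an^2 + bn + c. Substituting each data point gives a linear system:
  4a - 2b + c = -26
  a - b + c = -10
  c = -4
Solving the system yields a = -5, b = 1, c = -4.
So P(n) = -5n² + n - 4.
Then P(3) = -46.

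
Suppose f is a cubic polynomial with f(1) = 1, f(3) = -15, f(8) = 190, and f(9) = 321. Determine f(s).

Write f(s) = as^3 + bs^2 + cs + d. Substituting each data point gives a linear system:
  a + b + c + d = 1
  27a + 9b + 3c + d = -15
  512a + 64b + 8c + d = 190
  729a + 81b + 9c + d = 321
Solving the system yields a = 1, b = -5, c = -1, d = 6.
So f(s) = s³ - 5s² - s + 6.
Check: f(3) = -15. ✓

f(s) = s^3 - 5s^2 - s + 6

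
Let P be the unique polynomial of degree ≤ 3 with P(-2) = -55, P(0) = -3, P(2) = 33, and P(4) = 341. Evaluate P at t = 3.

135

Using the Lagrange interpolation formula with nodes -2, 0, 2, 4:
  L_0(t) = t(t - 2)(t - 4) / -48
  L_1(t) = (t + 2)(t - 2)(t - 4) / 16
  L_2(t) = (t + 2)t(t - 4) / -16
  L_3(t) = (t + 2)t(t - 2) / 48
Then P(t) = -55·L_0(t) - 3·L_1(t) + 33·L_2(t) + 341·L_3(t).
Expanding and collecting terms gives P(t) = 6t^3 - 2t^2 - 2t - 3.
Evaluating at t = 3: P(3) = 135.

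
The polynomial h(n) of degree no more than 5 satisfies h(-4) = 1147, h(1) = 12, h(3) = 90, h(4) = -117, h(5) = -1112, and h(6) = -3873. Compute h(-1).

Write h(n) = an^5 + bn^4 + cn^3 + dn^2 + en + k. Substituting each data point gives a linear system:
  -1024a + 256b - 64c + 16d - 4e + k = 1147
  a + b + c + d + e + k = 12
  243a + 81b + 27c + 9d + 3e + k = 90
  1024a + 256b + 64c + 16d + 4e + k = -117
  3125a + 625b + 125c + 25d + 5e + k = -1112
  7776a + 1296b + 216c + 36d + 6e + k = -3873
Solving the system yields a = -1, b = 2, c = 6, d = 0, e = 2, k = 3.
So h(n) = -n^5 + 2n^4 + 6n^3 + 2n + 3.
Then h(-1) = -2.

-2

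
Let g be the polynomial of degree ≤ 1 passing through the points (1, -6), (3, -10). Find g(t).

g(t) = -2t - 4

Write g(t) = at + b. Substituting each data point gives a linear system:
  a + b = -6
  3a + b = -10
Solving the system yields a = -2, b = -4.
So g(t) = -2t - 4.
Check: g(3) = -10. ✓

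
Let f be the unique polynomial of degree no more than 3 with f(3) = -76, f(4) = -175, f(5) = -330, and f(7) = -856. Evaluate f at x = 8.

Using the Lagrange interpolation formula with nodes 3, 4, 5, 7:
  L_0(x) = (x - 4)(x - 5)(x - 7) / -8
  L_1(x) = (x - 3)(x - 5)(x - 7) / 3
  L_2(x) = (x - 3)(x - 4)(x - 7) / -4
  L_3(x) = (x - 3)(x - 4)(x - 5) / 24
Then f(x) = -76·L_0(x) - 175·L_1(x) - 330·L_2(x) - 856·L_3(x).
Expanding and collecting terms gives f(x) = -2x^3 - 4x^2 + 3x + 5.
Evaluating at x = 8: f(8) = -1251.

-1251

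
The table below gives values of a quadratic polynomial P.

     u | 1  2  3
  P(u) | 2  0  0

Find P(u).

Using the Lagrange interpolation formula with nodes 1, 2, 3:
  L_0(u) = (u - 2)(u - 3) / 2
  L_1(u) = (u - 1)(u - 3) / -1
  L_2(u) = (u - 1)(u - 2) / 2
Then P(u) = 2·L_0(u) + 0·L_1(u) + 0·L_2(u).
Expanding and collecting terms gives P(u) = u² - 5u + 6.
Check: P(3) = 0. ✓

P(u) = u^2 - 5u + 6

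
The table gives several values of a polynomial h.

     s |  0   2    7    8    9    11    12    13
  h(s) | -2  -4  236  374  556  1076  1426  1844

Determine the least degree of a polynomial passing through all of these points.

Divided differences on the nodes 0, 2, 7, 8, 9, 11, 12, 13:
  order 0: -2  -4  236  374  556  1076  1426  1844
  order 1: -1  48  138  182  260  350  418
  order 2: 7  15  22  26  30  34
  order 3: 1  1  1  1  1
  order 4: 0  0  0  0
  order 5: 0  0  0
  order 6: 0  0
  order 7: 0
The order-3 divided differences are all 1 (nonzero) and every higher order vanishes, so the data lies on a polynomial of degree exactly 3.

3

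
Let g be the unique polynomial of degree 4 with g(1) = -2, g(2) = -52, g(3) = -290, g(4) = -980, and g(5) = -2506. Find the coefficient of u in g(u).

Write g(u) = au^4 + bu^3 + cu^2 + du + e. Substituting each data point gives a linear system:
  a + b + c + d + e = -2
  16a + 8b + 4c + 2d + e = -52
  81a + 27b + 9c + 3d + e = -290
  256a + 64b + 16c + 4d + e = -980
  625a + 125b + 25c + 5d + e = -2506
Solving the system yields a = -5, b = 6, c = -5, d = -2, e = 4.
So g(u) = -5u^4 + 6u^3 - 5u^2 - 2u + 4.
The coefficient of u is -2.

-2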